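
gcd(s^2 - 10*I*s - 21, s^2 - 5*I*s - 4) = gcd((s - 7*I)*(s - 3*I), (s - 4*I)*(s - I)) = 1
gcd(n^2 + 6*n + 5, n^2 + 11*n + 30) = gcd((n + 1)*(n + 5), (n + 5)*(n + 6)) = n + 5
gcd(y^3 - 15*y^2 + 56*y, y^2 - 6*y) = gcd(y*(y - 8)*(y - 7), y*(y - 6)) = y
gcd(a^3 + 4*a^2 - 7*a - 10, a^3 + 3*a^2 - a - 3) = a + 1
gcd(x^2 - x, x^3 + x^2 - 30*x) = x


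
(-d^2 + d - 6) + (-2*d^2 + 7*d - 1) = -3*d^2 + 8*d - 7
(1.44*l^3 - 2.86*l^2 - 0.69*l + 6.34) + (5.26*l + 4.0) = 1.44*l^3 - 2.86*l^2 + 4.57*l + 10.34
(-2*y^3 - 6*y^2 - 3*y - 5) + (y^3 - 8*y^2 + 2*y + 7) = -y^3 - 14*y^2 - y + 2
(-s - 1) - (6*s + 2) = -7*s - 3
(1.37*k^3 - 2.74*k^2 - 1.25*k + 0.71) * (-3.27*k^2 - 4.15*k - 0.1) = -4.4799*k^5 + 3.2743*k^4 + 15.3215*k^3 + 3.1398*k^2 - 2.8215*k - 0.071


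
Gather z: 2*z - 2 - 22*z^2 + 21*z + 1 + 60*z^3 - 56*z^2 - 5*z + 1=60*z^3 - 78*z^2 + 18*z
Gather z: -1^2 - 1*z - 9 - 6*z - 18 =-7*z - 28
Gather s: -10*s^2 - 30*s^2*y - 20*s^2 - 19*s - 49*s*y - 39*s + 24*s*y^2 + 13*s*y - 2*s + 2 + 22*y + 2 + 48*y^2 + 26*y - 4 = s^2*(-30*y - 30) + s*(24*y^2 - 36*y - 60) + 48*y^2 + 48*y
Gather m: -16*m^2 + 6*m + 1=-16*m^2 + 6*m + 1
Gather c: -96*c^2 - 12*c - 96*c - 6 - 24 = -96*c^2 - 108*c - 30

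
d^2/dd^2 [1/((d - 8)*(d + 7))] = 2*((d - 8)^2 + (d - 8)*(d + 7) + (d + 7)^2)/((d - 8)^3*(d + 7)^3)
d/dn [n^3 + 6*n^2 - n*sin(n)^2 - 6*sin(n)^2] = 3*n^2 - n*sin(2*n) + 12*n - sin(n)^2 - 6*sin(2*n)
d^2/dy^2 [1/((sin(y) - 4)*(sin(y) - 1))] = (-4*sin(y)^3 + 11*sin(y)^2 + 8*sin(y) - 42)/((sin(y) - 4)^3*(sin(y) - 1)^2)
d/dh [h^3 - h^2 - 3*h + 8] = 3*h^2 - 2*h - 3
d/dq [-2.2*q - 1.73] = -2.20000000000000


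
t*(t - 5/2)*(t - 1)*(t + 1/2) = t^4 - 3*t^3 + 3*t^2/4 + 5*t/4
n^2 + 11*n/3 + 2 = (n + 2/3)*(n + 3)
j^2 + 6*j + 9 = (j + 3)^2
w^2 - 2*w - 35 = (w - 7)*(w + 5)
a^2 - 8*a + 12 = (a - 6)*(a - 2)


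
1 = 1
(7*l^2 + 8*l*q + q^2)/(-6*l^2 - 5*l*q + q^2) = (7*l + q)/(-6*l + q)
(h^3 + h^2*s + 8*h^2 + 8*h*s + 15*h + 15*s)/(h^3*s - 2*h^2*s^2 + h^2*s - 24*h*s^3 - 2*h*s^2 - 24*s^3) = (-h^3 - h^2*s - 8*h^2 - 8*h*s - 15*h - 15*s)/(s*(-h^3 + 2*h^2*s - h^2 + 24*h*s^2 + 2*h*s + 24*s^2))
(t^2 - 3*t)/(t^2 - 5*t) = (t - 3)/(t - 5)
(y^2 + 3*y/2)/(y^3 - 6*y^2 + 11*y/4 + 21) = 2*y/(2*y^2 - 15*y + 28)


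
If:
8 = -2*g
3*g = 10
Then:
No Solution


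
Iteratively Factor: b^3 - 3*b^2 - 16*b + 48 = (b + 4)*(b^2 - 7*b + 12) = (b - 4)*(b + 4)*(b - 3)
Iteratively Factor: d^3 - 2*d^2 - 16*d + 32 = (d + 4)*(d^2 - 6*d + 8) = (d - 2)*(d + 4)*(d - 4)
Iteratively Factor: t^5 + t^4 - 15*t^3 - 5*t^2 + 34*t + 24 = (t + 1)*(t^4 - 15*t^2 + 10*t + 24) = (t + 1)^2*(t^3 - t^2 - 14*t + 24) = (t + 1)^2*(t + 4)*(t^2 - 5*t + 6) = (t - 2)*(t + 1)^2*(t + 4)*(t - 3)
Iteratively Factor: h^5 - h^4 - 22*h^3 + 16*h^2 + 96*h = (h + 4)*(h^4 - 5*h^3 - 2*h^2 + 24*h) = (h - 4)*(h + 4)*(h^3 - h^2 - 6*h) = h*(h - 4)*(h + 4)*(h^2 - h - 6) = h*(h - 4)*(h + 2)*(h + 4)*(h - 3)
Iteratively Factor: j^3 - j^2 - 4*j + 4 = (j - 2)*(j^2 + j - 2) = (j - 2)*(j - 1)*(j + 2)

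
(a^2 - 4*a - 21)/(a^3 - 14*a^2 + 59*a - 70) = (a + 3)/(a^2 - 7*a + 10)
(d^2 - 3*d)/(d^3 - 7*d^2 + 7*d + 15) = d/(d^2 - 4*d - 5)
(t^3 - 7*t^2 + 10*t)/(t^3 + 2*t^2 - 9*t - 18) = t*(t^2 - 7*t + 10)/(t^3 + 2*t^2 - 9*t - 18)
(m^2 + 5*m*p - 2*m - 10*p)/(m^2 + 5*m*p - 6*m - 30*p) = (m - 2)/(m - 6)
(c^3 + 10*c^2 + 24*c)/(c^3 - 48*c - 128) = c*(c + 6)/(c^2 - 4*c - 32)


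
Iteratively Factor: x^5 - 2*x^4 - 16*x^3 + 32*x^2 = (x + 4)*(x^4 - 6*x^3 + 8*x^2) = (x - 2)*(x + 4)*(x^3 - 4*x^2) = x*(x - 2)*(x + 4)*(x^2 - 4*x) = x*(x - 4)*(x - 2)*(x + 4)*(x)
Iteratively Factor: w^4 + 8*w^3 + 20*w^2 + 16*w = (w + 2)*(w^3 + 6*w^2 + 8*w) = w*(w + 2)*(w^2 + 6*w + 8) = w*(w + 2)*(w + 4)*(w + 2)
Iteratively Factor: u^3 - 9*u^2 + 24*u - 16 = (u - 4)*(u^2 - 5*u + 4) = (u - 4)*(u - 1)*(u - 4)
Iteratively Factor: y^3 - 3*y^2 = (y)*(y^2 - 3*y) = y*(y - 3)*(y)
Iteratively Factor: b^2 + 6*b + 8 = (b + 4)*(b + 2)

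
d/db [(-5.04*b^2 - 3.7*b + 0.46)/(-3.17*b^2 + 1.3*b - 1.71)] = (-18.281*b^2 + 20.1532*b + 5.729)/(10.0489*b^4 - 8.242*b^3 + 12.5314*b^2 - 4.446*b + 2.9241)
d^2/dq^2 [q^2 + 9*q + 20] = 2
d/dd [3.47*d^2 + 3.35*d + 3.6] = 6.94*d + 3.35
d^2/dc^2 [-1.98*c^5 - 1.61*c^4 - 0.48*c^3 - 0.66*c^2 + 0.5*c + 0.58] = -39.6*c^3 - 19.32*c^2 - 2.88*c - 1.32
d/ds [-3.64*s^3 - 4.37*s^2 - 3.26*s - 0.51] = -10.92*s^2 - 8.74*s - 3.26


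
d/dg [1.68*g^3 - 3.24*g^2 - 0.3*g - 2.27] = 5.04*g^2 - 6.48*g - 0.3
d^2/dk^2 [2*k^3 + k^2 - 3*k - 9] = 12*k + 2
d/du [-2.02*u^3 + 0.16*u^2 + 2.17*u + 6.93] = -6.06*u^2 + 0.32*u + 2.17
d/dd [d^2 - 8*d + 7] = 2*d - 8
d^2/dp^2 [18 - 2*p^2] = -4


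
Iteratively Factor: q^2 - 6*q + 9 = (q - 3)*(q - 3)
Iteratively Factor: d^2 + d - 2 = (d + 2)*(d - 1)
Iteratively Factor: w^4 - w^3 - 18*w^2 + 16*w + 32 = (w - 4)*(w^3 + 3*w^2 - 6*w - 8) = (w - 4)*(w + 1)*(w^2 + 2*w - 8) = (w - 4)*(w + 1)*(w + 4)*(w - 2)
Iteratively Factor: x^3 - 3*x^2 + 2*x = (x - 1)*(x^2 - 2*x) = (x - 2)*(x - 1)*(x)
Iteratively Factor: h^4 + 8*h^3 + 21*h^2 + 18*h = (h + 3)*(h^3 + 5*h^2 + 6*h) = (h + 3)^2*(h^2 + 2*h) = h*(h + 3)^2*(h + 2)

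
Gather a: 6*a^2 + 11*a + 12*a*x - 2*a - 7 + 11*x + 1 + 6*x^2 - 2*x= 6*a^2 + a*(12*x + 9) + 6*x^2 + 9*x - 6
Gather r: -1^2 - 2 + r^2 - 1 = r^2 - 4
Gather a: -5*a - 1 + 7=6 - 5*a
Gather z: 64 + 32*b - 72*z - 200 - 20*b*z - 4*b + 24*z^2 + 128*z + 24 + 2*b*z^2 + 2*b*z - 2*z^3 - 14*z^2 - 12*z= 28*b - 2*z^3 + z^2*(2*b + 10) + z*(44 - 18*b) - 112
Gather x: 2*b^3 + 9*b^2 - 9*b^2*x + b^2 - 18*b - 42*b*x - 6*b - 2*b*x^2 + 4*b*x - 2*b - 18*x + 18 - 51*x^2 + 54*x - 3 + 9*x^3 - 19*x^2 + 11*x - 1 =2*b^3 + 10*b^2 - 26*b + 9*x^3 + x^2*(-2*b - 70) + x*(-9*b^2 - 38*b + 47) + 14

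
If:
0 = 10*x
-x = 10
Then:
No Solution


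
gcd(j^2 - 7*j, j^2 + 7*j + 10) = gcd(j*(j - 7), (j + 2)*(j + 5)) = 1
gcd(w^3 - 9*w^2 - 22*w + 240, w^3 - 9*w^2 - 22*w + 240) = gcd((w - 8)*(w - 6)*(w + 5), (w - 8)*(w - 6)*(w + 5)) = w^3 - 9*w^2 - 22*w + 240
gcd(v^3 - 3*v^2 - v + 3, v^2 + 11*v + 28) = 1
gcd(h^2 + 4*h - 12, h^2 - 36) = h + 6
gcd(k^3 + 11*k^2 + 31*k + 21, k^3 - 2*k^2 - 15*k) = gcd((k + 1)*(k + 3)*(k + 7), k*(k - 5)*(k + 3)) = k + 3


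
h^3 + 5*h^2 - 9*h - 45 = (h - 3)*(h + 3)*(h + 5)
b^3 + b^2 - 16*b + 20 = (b - 2)^2*(b + 5)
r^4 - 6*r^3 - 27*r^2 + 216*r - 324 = (r - 6)*(r - 3)^2*(r + 6)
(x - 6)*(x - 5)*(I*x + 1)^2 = -x^4 + 11*x^3 + 2*I*x^3 - 29*x^2 - 22*I*x^2 - 11*x + 60*I*x + 30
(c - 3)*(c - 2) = c^2 - 5*c + 6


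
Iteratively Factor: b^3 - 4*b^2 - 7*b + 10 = (b - 5)*(b^2 + b - 2) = (b - 5)*(b - 1)*(b + 2)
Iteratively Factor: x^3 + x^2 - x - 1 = (x - 1)*(x^2 + 2*x + 1) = (x - 1)*(x + 1)*(x + 1)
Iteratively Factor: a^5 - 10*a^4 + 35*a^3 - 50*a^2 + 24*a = (a - 3)*(a^4 - 7*a^3 + 14*a^2 - 8*a) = (a - 3)*(a - 1)*(a^3 - 6*a^2 + 8*a) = a*(a - 3)*(a - 1)*(a^2 - 6*a + 8) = a*(a - 4)*(a - 3)*(a - 1)*(a - 2)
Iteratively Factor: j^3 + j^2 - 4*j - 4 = (j + 2)*(j^2 - j - 2) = (j - 2)*(j + 2)*(j + 1)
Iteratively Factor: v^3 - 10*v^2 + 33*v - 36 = (v - 3)*(v^2 - 7*v + 12) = (v - 4)*(v - 3)*(v - 3)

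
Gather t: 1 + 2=3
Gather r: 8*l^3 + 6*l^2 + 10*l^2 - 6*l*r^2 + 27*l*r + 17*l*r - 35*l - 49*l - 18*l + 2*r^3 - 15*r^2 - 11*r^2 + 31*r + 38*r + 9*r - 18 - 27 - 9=8*l^3 + 16*l^2 - 102*l + 2*r^3 + r^2*(-6*l - 26) + r*(44*l + 78) - 54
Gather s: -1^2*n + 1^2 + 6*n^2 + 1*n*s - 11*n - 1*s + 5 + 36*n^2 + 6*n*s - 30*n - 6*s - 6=42*n^2 - 42*n + s*(7*n - 7)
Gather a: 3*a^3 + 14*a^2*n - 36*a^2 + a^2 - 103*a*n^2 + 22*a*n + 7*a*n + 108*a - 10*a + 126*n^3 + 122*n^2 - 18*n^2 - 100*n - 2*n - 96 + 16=3*a^3 + a^2*(14*n - 35) + a*(-103*n^2 + 29*n + 98) + 126*n^3 + 104*n^2 - 102*n - 80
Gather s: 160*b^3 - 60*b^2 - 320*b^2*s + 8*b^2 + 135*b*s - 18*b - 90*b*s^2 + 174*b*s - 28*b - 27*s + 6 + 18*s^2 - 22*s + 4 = 160*b^3 - 52*b^2 - 46*b + s^2*(18 - 90*b) + s*(-320*b^2 + 309*b - 49) + 10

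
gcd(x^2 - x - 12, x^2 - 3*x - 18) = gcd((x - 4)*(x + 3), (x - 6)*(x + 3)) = x + 3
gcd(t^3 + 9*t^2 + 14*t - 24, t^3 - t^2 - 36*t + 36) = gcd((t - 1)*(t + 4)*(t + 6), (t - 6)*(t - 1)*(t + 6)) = t^2 + 5*t - 6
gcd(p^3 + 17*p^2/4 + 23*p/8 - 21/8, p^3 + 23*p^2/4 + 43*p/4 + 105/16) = p + 7/4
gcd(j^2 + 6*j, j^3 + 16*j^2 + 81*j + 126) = j + 6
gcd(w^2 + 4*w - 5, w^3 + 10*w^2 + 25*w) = w + 5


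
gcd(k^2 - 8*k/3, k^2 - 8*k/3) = k^2 - 8*k/3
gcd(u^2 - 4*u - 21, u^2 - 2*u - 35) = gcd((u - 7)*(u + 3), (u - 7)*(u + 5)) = u - 7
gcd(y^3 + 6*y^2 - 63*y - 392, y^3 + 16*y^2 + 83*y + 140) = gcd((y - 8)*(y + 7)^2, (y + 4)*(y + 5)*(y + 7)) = y + 7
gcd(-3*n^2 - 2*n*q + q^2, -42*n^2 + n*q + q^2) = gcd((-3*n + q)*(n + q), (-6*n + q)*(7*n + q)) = 1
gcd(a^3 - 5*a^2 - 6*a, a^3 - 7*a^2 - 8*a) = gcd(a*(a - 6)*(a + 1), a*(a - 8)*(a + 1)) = a^2 + a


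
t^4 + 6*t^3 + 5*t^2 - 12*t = t*(t - 1)*(t + 3)*(t + 4)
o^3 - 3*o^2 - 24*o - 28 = (o - 7)*(o + 2)^2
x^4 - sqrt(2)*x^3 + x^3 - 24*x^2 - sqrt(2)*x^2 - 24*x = x*(x + 1)*(x - 4*sqrt(2))*(x + 3*sqrt(2))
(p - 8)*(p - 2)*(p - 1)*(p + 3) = p^4 - 8*p^3 - 7*p^2 + 62*p - 48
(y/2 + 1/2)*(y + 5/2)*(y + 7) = y^3/2 + 21*y^2/4 + 27*y/2 + 35/4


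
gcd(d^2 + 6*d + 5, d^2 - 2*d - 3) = d + 1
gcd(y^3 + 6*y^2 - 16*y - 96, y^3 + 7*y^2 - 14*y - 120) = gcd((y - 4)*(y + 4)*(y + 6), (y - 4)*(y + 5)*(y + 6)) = y^2 + 2*y - 24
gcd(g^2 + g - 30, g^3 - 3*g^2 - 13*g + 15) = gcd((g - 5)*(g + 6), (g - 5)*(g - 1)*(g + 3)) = g - 5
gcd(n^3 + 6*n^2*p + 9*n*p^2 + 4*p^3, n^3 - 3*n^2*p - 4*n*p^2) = n + p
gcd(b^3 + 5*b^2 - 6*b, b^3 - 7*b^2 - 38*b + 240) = b + 6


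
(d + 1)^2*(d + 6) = d^3 + 8*d^2 + 13*d + 6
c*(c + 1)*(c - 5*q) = c^3 - 5*c^2*q + c^2 - 5*c*q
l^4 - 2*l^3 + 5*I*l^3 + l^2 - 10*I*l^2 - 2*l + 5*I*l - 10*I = (l - 2)*(l - I)*(l + I)*(l + 5*I)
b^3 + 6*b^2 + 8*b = b*(b + 2)*(b + 4)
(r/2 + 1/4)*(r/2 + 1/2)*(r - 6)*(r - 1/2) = r^4/4 - 5*r^3/4 - 25*r^2/16 + 5*r/16 + 3/8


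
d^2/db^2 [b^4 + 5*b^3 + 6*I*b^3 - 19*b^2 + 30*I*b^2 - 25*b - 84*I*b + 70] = 12*b^2 + b*(30 + 36*I) - 38 + 60*I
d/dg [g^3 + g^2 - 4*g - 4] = 3*g^2 + 2*g - 4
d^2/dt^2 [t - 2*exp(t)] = -2*exp(t)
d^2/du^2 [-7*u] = 0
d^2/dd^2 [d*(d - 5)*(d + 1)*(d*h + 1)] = 12*d^2*h - 24*d*h + 6*d - 10*h - 8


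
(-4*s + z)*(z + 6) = -4*s*z - 24*s + z^2 + 6*z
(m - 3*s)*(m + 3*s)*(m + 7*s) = m^3 + 7*m^2*s - 9*m*s^2 - 63*s^3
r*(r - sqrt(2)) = r^2 - sqrt(2)*r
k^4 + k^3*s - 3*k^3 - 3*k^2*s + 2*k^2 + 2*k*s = k*(k - 2)*(k - 1)*(k + s)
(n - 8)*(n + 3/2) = n^2 - 13*n/2 - 12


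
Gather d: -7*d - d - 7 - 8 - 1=-8*d - 16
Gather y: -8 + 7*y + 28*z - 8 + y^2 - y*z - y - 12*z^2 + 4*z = y^2 + y*(6 - z) - 12*z^2 + 32*z - 16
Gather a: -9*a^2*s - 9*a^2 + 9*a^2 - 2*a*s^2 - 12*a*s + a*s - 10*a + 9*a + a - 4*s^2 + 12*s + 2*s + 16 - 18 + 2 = -9*a^2*s + a*(-2*s^2 - 11*s) - 4*s^2 + 14*s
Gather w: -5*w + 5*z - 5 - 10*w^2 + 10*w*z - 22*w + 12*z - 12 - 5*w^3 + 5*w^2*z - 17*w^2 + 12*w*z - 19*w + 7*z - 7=-5*w^3 + w^2*(5*z - 27) + w*(22*z - 46) + 24*z - 24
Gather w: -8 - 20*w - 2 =-20*w - 10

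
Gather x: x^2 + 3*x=x^2 + 3*x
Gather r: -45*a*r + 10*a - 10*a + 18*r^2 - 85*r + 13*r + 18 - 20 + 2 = 18*r^2 + r*(-45*a - 72)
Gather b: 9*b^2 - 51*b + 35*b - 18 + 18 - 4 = 9*b^2 - 16*b - 4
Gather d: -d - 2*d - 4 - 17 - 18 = -3*d - 39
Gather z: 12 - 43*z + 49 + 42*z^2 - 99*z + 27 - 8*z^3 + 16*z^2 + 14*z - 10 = -8*z^3 + 58*z^2 - 128*z + 78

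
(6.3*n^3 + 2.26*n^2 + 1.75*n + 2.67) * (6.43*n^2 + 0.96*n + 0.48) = 40.509*n^5 + 20.5798*n^4 + 16.4461*n^3 + 19.9329*n^2 + 3.4032*n + 1.2816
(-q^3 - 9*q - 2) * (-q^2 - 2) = q^5 + 11*q^3 + 2*q^2 + 18*q + 4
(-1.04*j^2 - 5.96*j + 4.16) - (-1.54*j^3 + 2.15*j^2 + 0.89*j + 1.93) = 1.54*j^3 - 3.19*j^2 - 6.85*j + 2.23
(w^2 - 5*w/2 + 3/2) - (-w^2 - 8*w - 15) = 2*w^2 + 11*w/2 + 33/2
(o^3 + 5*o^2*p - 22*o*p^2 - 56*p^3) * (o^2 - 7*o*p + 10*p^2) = o^5 - 2*o^4*p - 47*o^3*p^2 + 148*o^2*p^3 + 172*o*p^4 - 560*p^5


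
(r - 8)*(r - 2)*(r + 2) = r^3 - 8*r^2 - 4*r + 32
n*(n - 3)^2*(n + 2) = n^4 - 4*n^3 - 3*n^2 + 18*n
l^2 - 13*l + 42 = (l - 7)*(l - 6)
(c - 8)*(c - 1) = c^2 - 9*c + 8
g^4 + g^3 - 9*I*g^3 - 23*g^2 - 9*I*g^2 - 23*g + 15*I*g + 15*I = (g + 1)*(g - 5*I)*(g - 3*I)*(g - I)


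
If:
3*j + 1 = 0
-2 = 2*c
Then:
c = -1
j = -1/3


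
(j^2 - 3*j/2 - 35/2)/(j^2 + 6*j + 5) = (2*j^2 - 3*j - 35)/(2*(j^2 + 6*j + 5))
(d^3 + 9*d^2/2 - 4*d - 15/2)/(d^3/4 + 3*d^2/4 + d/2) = 2*(2*d^2 + 7*d - 15)/(d*(d + 2))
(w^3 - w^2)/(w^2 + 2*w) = w*(w - 1)/(w + 2)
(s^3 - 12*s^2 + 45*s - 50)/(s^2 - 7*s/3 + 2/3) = 3*(s^2 - 10*s + 25)/(3*s - 1)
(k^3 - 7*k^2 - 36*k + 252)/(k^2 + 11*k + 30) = (k^2 - 13*k + 42)/(k + 5)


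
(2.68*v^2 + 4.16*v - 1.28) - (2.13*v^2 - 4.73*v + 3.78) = 0.55*v^2 + 8.89*v - 5.06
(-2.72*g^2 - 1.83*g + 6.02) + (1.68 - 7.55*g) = -2.72*g^2 - 9.38*g + 7.7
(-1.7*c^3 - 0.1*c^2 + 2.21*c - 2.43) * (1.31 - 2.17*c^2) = 3.689*c^5 + 0.217*c^4 - 7.0227*c^3 + 5.1421*c^2 + 2.8951*c - 3.1833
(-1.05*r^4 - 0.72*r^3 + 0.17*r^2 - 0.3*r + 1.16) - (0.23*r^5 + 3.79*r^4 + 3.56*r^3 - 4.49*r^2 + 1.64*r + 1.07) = -0.23*r^5 - 4.84*r^4 - 4.28*r^3 + 4.66*r^2 - 1.94*r + 0.0899999999999999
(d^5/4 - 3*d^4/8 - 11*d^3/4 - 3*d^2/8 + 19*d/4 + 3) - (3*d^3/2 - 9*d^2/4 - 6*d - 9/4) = d^5/4 - 3*d^4/8 - 17*d^3/4 + 15*d^2/8 + 43*d/4 + 21/4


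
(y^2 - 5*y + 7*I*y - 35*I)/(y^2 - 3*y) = (y^2 + y*(-5 + 7*I) - 35*I)/(y*(y - 3))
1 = 1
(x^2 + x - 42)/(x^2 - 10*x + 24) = (x + 7)/(x - 4)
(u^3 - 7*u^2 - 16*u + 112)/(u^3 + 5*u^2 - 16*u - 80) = (u - 7)/(u + 5)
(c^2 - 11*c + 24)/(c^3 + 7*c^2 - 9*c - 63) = (c - 8)/(c^2 + 10*c + 21)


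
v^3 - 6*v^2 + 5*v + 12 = (v - 4)*(v - 3)*(v + 1)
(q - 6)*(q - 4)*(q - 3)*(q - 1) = q^4 - 14*q^3 + 67*q^2 - 126*q + 72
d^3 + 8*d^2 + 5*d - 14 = (d - 1)*(d + 2)*(d + 7)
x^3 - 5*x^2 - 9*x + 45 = (x - 5)*(x - 3)*(x + 3)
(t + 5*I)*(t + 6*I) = t^2 + 11*I*t - 30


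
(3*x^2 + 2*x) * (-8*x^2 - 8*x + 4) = -24*x^4 - 40*x^3 - 4*x^2 + 8*x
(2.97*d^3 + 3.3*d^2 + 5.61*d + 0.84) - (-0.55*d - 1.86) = 2.97*d^3 + 3.3*d^2 + 6.16*d + 2.7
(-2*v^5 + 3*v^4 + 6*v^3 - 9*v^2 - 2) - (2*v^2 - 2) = -2*v^5 + 3*v^4 + 6*v^3 - 11*v^2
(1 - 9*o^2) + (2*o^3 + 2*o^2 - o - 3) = 2*o^3 - 7*o^2 - o - 2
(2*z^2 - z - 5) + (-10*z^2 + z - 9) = -8*z^2 - 14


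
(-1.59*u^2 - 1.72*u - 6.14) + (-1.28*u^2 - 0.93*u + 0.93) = -2.87*u^2 - 2.65*u - 5.21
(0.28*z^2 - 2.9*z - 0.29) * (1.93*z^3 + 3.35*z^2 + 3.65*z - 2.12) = 0.5404*z^5 - 4.659*z^4 - 9.2527*z^3 - 12.1501*z^2 + 5.0895*z + 0.6148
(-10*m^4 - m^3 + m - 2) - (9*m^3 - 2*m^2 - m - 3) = -10*m^4 - 10*m^3 + 2*m^2 + 2*m + 1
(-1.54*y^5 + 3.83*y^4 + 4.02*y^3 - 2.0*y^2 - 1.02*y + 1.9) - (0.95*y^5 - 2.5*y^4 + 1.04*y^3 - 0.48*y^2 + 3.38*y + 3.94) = -2.49*y^5 + 6.33*y^4 + 2.98*y^3 - 1.52*y^2 - 4.4*y - 2.04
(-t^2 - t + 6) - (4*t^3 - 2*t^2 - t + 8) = -4*t^3 + t^2 - 2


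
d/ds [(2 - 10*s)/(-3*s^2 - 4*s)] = 2*(-15*s^2 + 6*s + 4)/(s^2*(9*s^2 + 24*s + 16))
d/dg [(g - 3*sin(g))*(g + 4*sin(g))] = g*cos(g) + 2*g + sin(g) - 12*sin(2*g)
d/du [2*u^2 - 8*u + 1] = 4*u - 8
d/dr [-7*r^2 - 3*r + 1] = -14*r - 3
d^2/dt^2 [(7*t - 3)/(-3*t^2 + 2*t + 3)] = 2*(4*(3*t - 1)^2*(7*t - 3) + (63*t - 23)*(-3*t^2 + 2*t + 3))/(-3*t^2 + 2*t + 3)^3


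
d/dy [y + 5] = 1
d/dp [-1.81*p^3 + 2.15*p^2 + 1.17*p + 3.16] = -5.43*p^2 + 4.3*p + 1.17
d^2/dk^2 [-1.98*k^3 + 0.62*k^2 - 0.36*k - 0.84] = 1.24 - 11.88*k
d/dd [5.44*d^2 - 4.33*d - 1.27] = 10.88*d - 4.33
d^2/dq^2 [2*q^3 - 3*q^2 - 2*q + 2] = 12*q - 6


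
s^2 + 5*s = s*(s + 5)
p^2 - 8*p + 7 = (p - 7)*(p - 1)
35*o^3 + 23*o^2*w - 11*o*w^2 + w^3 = (-7*o + w)*(-5*o + w)*(o + w)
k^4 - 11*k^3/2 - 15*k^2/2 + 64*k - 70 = (k - 5)*(k - 2)^2*(k + 7/2)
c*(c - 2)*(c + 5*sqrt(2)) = c^3 - 2*c^2 + 5*sqrt(2)*c^2 - 10*sqrt(2)*c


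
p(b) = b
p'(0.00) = 1.00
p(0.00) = 0.00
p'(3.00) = 1.00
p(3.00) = 3.00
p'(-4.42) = 1.00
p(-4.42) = -4.42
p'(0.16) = 1.00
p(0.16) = 0.16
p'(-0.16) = 1.00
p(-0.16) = -0.16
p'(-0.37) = 1.00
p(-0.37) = -0.37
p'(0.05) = 1.00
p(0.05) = 0.05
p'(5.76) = 1.00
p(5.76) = 5.76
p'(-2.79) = 1.00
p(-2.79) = -2.79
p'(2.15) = 1.00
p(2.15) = 2.15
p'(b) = 1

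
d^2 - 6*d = d*(d - 6)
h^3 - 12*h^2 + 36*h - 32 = (h - 8)*(h - 2)^2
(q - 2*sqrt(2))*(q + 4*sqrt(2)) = q^2 + 2*sqrt(2)*q - 16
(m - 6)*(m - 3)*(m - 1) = m^3 - 10*m^2 + 27*m - 18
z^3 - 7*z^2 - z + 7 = (z - 7)*(z - 1)*(z + 1)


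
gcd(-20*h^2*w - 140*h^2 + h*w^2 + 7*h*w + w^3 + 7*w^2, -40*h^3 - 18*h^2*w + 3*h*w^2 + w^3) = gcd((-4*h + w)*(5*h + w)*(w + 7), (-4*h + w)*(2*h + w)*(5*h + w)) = -20*h^2 + h*w + w^2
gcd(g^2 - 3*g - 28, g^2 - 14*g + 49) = g - 7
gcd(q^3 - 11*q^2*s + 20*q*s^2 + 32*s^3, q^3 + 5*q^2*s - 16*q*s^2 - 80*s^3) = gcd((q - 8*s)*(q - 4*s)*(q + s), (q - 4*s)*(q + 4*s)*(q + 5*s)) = q - 4*s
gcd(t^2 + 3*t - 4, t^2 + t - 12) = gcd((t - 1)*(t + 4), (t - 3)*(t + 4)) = t + 4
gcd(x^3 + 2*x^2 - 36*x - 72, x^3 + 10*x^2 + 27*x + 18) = x + 6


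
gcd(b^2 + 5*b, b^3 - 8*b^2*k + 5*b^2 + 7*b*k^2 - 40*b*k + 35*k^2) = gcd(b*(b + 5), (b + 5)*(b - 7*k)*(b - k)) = b + 5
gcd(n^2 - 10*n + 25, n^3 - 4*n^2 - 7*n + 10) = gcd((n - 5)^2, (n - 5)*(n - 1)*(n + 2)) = n - 5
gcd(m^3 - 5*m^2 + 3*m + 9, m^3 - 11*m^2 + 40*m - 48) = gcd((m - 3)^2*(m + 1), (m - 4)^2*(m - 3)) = m - 3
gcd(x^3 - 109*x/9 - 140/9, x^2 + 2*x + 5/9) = x + 5/3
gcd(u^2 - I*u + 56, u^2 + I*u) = 1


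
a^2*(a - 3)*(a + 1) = a^4 - 2*a^3 - 3*a^2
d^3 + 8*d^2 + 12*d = d*(d + 2)*(d + 6)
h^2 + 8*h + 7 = (h + 1)*(h + 7)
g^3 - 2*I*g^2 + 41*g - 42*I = (g - 7*I)*(g - I)*(g + 6*I)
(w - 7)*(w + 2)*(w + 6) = w^3 + w^2 - 44*w - 84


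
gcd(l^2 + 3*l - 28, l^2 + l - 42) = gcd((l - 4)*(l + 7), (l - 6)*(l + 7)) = l + 7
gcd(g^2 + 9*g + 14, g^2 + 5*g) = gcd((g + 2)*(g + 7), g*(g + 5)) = 1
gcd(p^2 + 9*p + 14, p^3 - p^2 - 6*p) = p + 2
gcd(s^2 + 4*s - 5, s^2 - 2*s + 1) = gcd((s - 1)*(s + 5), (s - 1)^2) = s - 1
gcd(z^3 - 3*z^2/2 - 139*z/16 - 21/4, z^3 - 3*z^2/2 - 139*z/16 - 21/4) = z^3 - 3*z^2/2 - 139*z/16 - 21/4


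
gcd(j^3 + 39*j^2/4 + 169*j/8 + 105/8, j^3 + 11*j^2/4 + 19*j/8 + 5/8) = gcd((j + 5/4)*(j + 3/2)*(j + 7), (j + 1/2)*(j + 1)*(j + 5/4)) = j + 5/4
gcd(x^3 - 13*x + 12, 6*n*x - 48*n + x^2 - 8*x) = 1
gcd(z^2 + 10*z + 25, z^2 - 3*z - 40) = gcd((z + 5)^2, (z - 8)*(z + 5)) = z + 5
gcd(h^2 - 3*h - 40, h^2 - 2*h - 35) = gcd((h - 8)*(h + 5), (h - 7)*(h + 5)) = h + 5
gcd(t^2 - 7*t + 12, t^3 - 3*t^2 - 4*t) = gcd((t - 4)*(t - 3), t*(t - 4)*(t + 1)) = t - 4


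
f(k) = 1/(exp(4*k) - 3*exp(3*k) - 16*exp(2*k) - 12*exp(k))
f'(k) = (-4*exp(4*k) + 9*exp(3*k) + 32*exp(2*k) + 12*exp(k))/(exp(4*k) - 3*exp(3*k) - 16*exp(2*k) - 12*exp(k))^2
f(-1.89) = -0.46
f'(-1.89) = 0.54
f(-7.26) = -118.41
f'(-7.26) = 118.52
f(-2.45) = -0.86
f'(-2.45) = 0.96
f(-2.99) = -1.55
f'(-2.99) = 1.65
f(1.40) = -0.00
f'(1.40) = 0.00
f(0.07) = -0.03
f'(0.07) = 0.05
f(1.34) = -0.00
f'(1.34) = 0.00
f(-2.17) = -0.63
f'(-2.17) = 0.72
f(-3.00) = -1.57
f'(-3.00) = 1.67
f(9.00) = 0.00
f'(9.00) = 0.00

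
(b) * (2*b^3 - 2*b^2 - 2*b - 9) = 2*b^4 - 2*b^3 - 2*b^2 - 9*b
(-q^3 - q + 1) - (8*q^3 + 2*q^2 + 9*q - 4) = -9*q^3 - 2*q^2 - 10*q + 5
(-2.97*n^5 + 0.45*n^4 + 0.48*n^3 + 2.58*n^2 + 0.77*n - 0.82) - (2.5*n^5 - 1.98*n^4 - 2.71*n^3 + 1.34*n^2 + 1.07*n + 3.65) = -5.47*n^5 + 2.43*n^4 + 3.19*n^3 + 1.24*n^2 - 0.3*n - 4.47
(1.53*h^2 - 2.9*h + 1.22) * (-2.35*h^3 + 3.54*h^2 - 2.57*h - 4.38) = -3.5955*h^5 + 12.2312*h^4 - 17.0651*h^3 + 5.0704*h^2 + 9.5666*h - 5.3436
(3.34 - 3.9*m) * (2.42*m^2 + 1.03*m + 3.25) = -9.438*m^3 + 4.0658*m^2 - 9.2348*m + 10.855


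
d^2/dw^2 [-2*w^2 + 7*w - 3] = -4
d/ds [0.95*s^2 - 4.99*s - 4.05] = 1.9*s - 4.99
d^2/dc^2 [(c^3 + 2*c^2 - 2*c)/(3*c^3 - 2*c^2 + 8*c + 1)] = 6*(8*c^6 - 42*c^5 - 42*c^4 + 32*c^3 + 24*c^2 - 3*c + 6)/(27*c^9 - 54*c^8 + 252*c^7 - 269*c^6 + 636*c^5 - 228*c^4 + 425*c^3 + 186*c^2 + 24*c + 1)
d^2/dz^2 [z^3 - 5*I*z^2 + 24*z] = 6*z - 10*I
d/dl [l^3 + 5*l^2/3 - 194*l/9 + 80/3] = 3*l^2 + 10*l/3 - 194/9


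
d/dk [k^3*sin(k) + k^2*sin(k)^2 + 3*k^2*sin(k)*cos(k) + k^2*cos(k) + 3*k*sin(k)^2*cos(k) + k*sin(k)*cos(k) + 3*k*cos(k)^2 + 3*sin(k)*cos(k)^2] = k^3*cos(k) + 2*k^2*sin(k) + k^2*sin(2*k) + 3*k^2*cos(2*k) - 3*k*sin(k)/4 + 9*k*sin(3*k)/4 + 2*k*cos(k) + k + sin(2*k)/2 + 3*cos(k)/2 + 3*cos(2*k)/2 + 3*cos(3*k)/2 + 3/2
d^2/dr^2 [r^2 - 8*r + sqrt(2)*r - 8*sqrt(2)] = 2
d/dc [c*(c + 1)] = 2*c + 1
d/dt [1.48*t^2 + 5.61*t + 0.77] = 2.96*t + 5.61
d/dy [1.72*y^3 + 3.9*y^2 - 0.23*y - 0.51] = 5.16*y^2 + 7.8*y - 0.23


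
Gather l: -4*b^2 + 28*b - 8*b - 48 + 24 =-4*b^2 + 20*b - 24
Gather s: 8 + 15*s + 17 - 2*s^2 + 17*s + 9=-2*s^2 + 32*s + 34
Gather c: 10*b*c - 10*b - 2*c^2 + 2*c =-10*b - 2*c^2 + c*(10*b + 2)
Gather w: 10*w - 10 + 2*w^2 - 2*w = 2*w^2 + 8*w - 10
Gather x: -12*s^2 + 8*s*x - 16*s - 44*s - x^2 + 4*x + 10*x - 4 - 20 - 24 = -12*s^2 - 60*s - x^2 + x*(8*s + 14) - 48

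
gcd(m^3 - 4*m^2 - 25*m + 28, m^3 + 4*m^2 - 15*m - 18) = 1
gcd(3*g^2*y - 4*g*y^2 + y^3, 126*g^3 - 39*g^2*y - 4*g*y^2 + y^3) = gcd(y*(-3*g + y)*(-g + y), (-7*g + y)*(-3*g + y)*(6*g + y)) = -3*g + y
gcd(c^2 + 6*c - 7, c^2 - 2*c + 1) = c - 1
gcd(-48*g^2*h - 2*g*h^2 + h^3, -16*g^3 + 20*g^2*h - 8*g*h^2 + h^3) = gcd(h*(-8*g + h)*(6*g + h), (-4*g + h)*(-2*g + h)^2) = 1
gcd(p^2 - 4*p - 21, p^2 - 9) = p + 3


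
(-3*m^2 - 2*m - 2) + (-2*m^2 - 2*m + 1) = -5*m^2 - 4*m - 1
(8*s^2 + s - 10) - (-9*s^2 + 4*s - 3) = 17*s^2 - 3*s - 7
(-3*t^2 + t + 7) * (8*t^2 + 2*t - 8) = -24*t^4 + 2*t^3 + 82*t^2 + 6*t - 56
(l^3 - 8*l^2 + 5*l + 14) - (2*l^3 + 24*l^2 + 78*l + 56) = -l^3 - 32*l^2 - 73*l - 42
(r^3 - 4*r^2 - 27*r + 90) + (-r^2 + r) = r^3 - 5*r^2 - 26*r + 90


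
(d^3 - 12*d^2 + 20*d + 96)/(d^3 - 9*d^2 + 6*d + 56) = (d^2 - 14*d + 48)/(d^2 - 11*d + 28)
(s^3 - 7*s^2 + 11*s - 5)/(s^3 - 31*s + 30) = (s - 1)/(s + 6)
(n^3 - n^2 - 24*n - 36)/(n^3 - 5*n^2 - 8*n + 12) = (n + 3)/(n - 1)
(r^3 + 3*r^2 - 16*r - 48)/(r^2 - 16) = r + 3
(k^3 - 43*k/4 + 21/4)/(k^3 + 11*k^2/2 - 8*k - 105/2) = (k - 1/2)/(k + 5)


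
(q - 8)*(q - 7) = q^2 - 15*q + 56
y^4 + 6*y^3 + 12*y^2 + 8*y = y*(y + 2)^3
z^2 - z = z*(z - 1)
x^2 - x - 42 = (x - 7)*(x + 6)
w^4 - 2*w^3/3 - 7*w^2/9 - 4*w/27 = w*(w - 4/3)*(w + 1/3)^2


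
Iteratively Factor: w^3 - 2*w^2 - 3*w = (w + 1)*(w^2 - 3*w) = w*(w + 1)*(w - 3)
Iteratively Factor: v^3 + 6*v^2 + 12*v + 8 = (v + 2)*(v^2 + 4*v + 4) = (v + 2)^2*(v + 2)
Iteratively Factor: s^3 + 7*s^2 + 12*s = (s)*(s^2 + 7*s + 12) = s*(s + 4)*(s + 3)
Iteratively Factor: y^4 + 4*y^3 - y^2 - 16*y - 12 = (y - 2)*(y^3 + 6*y^2 + 11*y + 6) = (y - 2)*(y + 1)*(y^2 + 5*y + 6) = (y - 2)*(y + 1)*(y + 2)*(y + 3)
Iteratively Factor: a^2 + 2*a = (a + 2)*(a)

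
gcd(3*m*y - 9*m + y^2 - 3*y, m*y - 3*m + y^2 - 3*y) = y - 3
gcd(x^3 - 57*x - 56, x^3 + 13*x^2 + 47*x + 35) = x^2 + 8*x + 7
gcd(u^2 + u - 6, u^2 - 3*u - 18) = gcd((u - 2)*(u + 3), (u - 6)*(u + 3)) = u + 3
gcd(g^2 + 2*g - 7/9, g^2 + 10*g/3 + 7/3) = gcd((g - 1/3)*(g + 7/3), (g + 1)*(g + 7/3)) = g + 7/3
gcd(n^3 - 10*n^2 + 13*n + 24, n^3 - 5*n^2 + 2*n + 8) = n + 1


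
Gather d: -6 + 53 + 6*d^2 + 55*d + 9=6*d^2 + 55*d + 56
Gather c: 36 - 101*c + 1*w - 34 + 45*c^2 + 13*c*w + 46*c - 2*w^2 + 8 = 45*c^2 + c*(13*w - 55) - 2*w^2 + w + 10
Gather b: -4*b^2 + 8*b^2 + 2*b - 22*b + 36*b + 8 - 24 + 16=4*b^2 + 16*b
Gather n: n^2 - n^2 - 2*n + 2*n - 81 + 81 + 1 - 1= 0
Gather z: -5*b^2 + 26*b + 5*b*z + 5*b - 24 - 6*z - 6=-5*b^2 + 31*b + z*(5*b - 6) - 30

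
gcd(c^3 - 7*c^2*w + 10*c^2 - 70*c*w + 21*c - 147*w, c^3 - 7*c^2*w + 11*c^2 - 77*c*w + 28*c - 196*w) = -c^2 + 7*c*w - 7*c + 49*w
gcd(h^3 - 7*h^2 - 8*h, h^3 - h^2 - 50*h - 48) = h^2 - 7*h - 8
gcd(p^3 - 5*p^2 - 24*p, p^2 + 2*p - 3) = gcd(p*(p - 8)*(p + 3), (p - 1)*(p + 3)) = p + 3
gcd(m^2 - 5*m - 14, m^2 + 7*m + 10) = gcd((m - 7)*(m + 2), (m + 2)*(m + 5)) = m + 2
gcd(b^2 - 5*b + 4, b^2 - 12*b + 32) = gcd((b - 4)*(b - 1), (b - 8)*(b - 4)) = b - 4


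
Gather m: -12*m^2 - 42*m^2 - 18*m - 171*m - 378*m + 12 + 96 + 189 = -54*m^2 - 567*m + 297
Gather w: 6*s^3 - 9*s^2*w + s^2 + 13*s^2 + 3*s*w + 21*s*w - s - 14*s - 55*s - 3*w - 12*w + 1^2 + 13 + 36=6*s^3 + 14*s^2 - 70*s + w*(-9*s^2 + 24*s - 15) + 50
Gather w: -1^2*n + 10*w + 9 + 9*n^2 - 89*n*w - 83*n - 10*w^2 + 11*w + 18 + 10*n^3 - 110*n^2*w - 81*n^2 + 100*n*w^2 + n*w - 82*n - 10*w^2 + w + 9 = 10*n^3 - 72*n^2 - 166*n + w^2*(100*n - 20) + w*(-110*n^2 - 88*n + 22) + 36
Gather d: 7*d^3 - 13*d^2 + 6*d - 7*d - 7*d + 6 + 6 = 7*d^3 - 13*d^2 - 8*d + 12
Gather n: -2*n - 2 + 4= 2 - 2*n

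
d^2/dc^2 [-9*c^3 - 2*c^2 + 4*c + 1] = -54*c - 4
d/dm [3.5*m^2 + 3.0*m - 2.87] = 7.0*m + 3.0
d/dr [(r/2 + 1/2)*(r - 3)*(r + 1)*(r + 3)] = 2*r^3 + 3*r^2 - 8*r - 9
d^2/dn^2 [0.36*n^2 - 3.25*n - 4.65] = 0.720000000000000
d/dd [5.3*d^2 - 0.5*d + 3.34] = 10.6*d - 0.5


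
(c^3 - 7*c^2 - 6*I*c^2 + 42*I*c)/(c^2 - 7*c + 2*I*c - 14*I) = c*(c - 6*I)/(c + 2*I)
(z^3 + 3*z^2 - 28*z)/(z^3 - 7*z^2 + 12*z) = (z + 7)/(z - 3)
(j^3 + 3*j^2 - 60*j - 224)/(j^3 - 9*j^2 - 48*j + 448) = (j + 4)/(j - 8)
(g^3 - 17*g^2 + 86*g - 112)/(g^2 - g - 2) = (g^2 - 15*g + 56)/(g + 1)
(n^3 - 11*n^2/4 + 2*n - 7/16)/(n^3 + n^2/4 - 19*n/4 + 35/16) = (2*n - 1)/(2*n + 5)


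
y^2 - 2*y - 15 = (y - 5)*(y + 3)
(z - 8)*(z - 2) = z^2 - 10*z + 16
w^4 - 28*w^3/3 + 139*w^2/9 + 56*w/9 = w*(w - 7)*(w - 8/3)*(w + 1/3)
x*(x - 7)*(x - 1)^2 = x^4 - 9*x^3 + 15*x^2 - 7*x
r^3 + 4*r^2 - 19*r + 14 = (r - 2)*(r - 1)*(r + 7)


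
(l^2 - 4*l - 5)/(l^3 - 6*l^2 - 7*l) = (l - 5)/(l*(l - 7))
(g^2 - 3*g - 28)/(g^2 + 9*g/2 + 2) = 2*(g - 7)/(2*g + 1)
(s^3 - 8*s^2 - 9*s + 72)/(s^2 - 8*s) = s - 9/s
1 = 1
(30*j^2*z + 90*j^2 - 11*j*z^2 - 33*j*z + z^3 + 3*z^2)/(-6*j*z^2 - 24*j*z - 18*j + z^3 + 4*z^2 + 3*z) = (-5*j + z)/(z + 1)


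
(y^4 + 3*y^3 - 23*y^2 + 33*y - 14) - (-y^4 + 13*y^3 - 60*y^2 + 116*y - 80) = 2*y^4 - 10*y^3 + 37*y^2 - 83*y + 66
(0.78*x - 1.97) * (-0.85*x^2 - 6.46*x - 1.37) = -0.663*x^3 - 3.3643*x^2 + 11.6576*x + 2.6989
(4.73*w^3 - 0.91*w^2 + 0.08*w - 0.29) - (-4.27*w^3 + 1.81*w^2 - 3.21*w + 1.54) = 9.0*w^3 - 2.72*w^2 + 3.29*w - 1.83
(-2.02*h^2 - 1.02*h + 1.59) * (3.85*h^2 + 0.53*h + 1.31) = -7.777*h^4 - 4.9976*h^3 + 2.9347*h^2 - 0.4935*h + 2.0829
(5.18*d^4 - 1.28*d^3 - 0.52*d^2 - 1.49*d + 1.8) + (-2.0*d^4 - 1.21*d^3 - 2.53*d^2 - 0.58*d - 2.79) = 3.18*d^4 - 2.49*d^3 - 3.05*d^2 - 2.07*d - 0.99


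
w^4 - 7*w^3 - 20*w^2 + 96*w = w*(w - 8)*(w - 3)*(w + 4)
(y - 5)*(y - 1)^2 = y^3 - 7*y^2 + 11*y - 5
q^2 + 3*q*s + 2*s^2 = (q + s)*(q + 2*s)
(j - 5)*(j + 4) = j^2 - j - 20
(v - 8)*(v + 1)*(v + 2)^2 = v^4 - 3*v^3 - 32*v^2 - 60*v - 32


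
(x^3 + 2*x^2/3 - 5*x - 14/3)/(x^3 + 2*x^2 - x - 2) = (x - 7/3)/(x - 1)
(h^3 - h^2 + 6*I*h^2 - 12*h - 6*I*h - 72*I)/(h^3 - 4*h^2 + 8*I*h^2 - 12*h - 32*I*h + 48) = (h + 3)/(h + 2*I)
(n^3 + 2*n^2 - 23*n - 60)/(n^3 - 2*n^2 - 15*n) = (n + 4)/n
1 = 1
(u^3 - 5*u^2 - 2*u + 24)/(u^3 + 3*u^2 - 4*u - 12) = (u^2 - 7*u + 12)/(u^2 + u - 6)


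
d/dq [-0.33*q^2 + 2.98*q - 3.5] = 2.98 - 0.66*q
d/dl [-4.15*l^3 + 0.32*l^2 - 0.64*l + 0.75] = -12.45*l^2 + 0.64*l - 0.64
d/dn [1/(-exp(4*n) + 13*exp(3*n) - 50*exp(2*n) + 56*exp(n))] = (4*exp(3*n) - 39*exp(2*n) + 100*exp(n) - 56)*exp(-n)/(exp(3*n) - 13*exp(2*n) + 50*exp(n) - 56)^2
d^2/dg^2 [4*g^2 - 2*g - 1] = 8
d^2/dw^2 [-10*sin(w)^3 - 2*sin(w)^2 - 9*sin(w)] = 90*sin(w)^3 + 8*sin(w)^2 - 51*sin(w) - 4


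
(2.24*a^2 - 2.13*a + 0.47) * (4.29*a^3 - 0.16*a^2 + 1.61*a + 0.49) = 9.6096*a^5 - 9.4961*a^4 + 5.9635*a^3 - 2.4069*a^2 - 0.287*a + 0.2303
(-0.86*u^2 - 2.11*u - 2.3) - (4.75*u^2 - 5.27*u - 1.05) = -5.61*u^2 + 3.16*u - 1.25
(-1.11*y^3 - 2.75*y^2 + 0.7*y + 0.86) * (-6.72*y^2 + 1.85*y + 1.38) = 7.4592*y^5 + 16.4265*y^4 - 11.3233*y^3 - 8.2792*y^2 + 2.557*y + 1.1868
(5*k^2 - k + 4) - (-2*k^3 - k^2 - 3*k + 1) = 2*k^3 + 6*k^2 + 2*k + 3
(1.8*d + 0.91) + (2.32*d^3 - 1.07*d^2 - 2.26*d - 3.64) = 2.32*d^3 - 1.07*d^2 - 0.46*d - 2.73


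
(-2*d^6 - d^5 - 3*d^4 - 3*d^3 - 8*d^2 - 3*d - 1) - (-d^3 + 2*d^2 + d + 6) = -2*d^6 - d^5 - 3*d^4 - 2*d^3 - 10*d^2 - 4*d - 7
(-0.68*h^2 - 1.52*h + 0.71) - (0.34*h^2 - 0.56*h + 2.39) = -1.02*h^2 - 0.96*h - 1.68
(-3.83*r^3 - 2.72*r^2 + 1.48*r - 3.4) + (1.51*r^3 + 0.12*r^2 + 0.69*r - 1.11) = -2.32*r^3 - 2.6*r^2 + 2.17*r - 4.51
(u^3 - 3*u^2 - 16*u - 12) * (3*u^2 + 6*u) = 3*u^5 - 3*u^4 - 66*u^3 - 132*u^2 - 72*u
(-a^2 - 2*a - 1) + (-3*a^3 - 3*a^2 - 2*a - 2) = -3*a^3 - 4*a^2 - 4*a - 3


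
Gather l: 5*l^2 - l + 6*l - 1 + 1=5*l^2 + 5*l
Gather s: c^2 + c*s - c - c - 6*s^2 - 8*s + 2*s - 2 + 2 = c^2 - 2*c - 6*s^2 + s*(c - 6)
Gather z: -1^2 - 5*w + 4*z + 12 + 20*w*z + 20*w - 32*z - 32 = 15*w + z*(20*w - 28) - 21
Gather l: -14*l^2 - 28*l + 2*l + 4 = -14*l^2 - 26*l + 4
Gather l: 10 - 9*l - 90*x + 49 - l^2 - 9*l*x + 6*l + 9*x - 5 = -l^2 + l*(-9*x - 3) - 81*x + 54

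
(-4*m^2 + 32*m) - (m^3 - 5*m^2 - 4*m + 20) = -m^3 + m^2 + 36*m - 20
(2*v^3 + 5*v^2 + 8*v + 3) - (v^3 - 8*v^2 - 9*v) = v^3 + 13*v^2 + 17*v + 3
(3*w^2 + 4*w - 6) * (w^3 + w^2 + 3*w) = 3*w^5 + 7*w^4 + 7*w^3 + 6*w^2 - 18*w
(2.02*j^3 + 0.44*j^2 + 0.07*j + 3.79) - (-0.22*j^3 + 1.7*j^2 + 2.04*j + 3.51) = 2.24*j^3 - 1.26*j^2 - 1.97*j + 0.28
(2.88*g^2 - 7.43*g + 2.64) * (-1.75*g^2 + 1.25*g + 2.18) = -5.04*g^4 + 16.6025*g^3 - 7.6291*g^2 - 12.8974*g + 5.7552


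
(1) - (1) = 0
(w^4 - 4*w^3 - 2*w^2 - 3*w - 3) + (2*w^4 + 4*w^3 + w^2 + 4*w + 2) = 3*w^4 - w^2 + w - 1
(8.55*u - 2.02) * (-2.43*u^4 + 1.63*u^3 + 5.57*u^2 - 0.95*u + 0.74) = -20.7765*u^5 + 18.8451*u^4 + 44.3309*u^3 - 19.3739*u^2 + 8.246*u - 1.4948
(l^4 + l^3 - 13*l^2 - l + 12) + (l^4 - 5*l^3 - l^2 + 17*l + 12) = 2*l^4 - 4*l^3 - 14*l^2 + 16*l + 24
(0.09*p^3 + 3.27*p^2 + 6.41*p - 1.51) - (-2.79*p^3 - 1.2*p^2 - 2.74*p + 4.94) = 2.88*p^3 + 4.47*p^2 + 9.15*p - 6.45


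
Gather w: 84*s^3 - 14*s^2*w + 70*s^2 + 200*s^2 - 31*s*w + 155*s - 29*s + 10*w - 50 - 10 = 84*s^3 + 270*s^2 + 126*s + w*(-14*s^2 - 31*s + 10) - 60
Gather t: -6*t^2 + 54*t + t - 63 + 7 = -6*t^2 + 55*t - 56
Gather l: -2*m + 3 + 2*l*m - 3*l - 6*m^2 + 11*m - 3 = l*(2*m - 3) - 6*m^2 + 9*m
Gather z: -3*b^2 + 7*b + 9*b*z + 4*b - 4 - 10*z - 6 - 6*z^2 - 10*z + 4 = -3*b^2 + 11*b - 6*z^2 + z*(9*b - 20) - 6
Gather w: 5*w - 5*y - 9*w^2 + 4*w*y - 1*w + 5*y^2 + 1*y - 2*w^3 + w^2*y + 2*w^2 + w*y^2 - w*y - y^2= -2*w^3 + w^2*(y - 7) + w*(y^2 + 3*y + 4) + 4*y^2 - 4*y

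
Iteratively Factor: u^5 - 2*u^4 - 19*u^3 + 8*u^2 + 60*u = (u + 3)*(u^4 - 5*u^3 - 4*u^2 + 20*u) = (u - 2)*(u + 3)*(u^3 - 3*u^2 - 10*u) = (u - 2)*(u + 2)*(u + 3)*(u^2 - 5*u) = u*(u - 2)*(u + 2)*(u + 3)*(u - 5)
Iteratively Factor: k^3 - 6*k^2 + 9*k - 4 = (k - 4)*(k^2 - 2*k + 1) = (k - 4)*(k - 1)*(k - 1)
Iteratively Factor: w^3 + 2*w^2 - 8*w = (w)*(w^2 + 2*w - 8) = w*(w - 2)*(w + 4)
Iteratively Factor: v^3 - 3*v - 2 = (v - 2)*(v^2 + 2*v + 1) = (v - 2)*(v + 1)*(v + 1)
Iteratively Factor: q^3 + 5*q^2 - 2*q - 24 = (q + 4)*(q^2 + q - 6) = (q - 2)*(q + 4)*(q + 3)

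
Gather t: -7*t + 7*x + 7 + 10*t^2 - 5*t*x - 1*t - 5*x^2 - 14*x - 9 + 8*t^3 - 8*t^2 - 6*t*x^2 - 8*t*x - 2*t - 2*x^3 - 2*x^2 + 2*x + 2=8*t^3 + 2*t^2 + t*(-6*x^2 - 13*x - 10) - 2*x^3 - 7*x^2 - 5*x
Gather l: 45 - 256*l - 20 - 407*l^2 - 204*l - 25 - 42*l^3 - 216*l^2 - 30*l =-42*l^3 - 623*l^2 - 490*l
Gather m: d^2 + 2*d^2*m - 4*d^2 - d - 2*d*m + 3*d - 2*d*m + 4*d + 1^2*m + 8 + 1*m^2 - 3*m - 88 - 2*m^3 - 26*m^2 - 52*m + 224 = -3*d^2 + 6*d - 2*m^3 - 25*m^2 + m*(2*d^2 - 4*d - 54) + 144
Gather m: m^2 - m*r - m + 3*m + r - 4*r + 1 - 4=m^2 + m*(2 - r) - 3*r - 3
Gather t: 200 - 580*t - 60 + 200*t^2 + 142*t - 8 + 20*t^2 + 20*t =220*t^2 - 418*t + 132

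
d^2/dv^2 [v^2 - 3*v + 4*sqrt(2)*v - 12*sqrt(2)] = 2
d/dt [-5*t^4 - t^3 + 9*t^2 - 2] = t*(-20*t^2 - 3*t + 18)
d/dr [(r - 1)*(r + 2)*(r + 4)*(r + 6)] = 4*r^3 + 33*r^2 + 64*r + 4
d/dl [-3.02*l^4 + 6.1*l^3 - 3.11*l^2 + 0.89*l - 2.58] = -12.08*l^3 + 18.3*l^2 - 6.22*l + 0.89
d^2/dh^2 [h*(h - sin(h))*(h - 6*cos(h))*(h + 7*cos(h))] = -sqrt(2)*h^3*cos(h + pi/4) + 2*h^2*sin(2*h) - 6*sqrt(2)*h^2*sin(h + pi/4) + 84*h^2*cos(2*h) + 12*h^2 - 33*h*sin(h)/2 + 168*h*sin(2*h) - 189*h*sin(3*h)/2 + 6*h*cos(h) - 4*h*cos(2*h) - sin(2*h) + 21*cos(h) - 42*cos(2*h) + 63*cos(3*h) - 42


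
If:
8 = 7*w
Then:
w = 8/7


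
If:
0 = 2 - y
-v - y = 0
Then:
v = -2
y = 2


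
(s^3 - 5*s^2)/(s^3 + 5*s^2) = (s - 5)/(s + 5)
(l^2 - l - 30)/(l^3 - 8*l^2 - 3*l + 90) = (l + 5)/(l^2 - 2*l - 15)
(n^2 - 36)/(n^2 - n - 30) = (n + 6)/(n + 5)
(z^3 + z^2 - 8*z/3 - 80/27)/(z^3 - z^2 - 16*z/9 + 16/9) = (9*z^2 - 3*z - 20)/(3*(3*z^2 - 7*z + 4))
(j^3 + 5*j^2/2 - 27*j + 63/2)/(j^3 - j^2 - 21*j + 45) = (2*j^2 + 11*j - 21)/(2*(j^2 + 2*j - 15))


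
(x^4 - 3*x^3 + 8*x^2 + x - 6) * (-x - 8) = -x^5 - 5*x^4 + 16*x^3 - 65*x^2 - 2*x + 48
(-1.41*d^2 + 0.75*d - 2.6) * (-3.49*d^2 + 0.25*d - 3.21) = 4.9209*d^4 - 2.97*d^3 + 13.7876*d^2 - 3.0575*d + 8.346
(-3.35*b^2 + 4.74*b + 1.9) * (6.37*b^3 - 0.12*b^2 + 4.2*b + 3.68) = -21.3395*b^5 + 30.5958*b^4 - 2.5358*b^3 + 7.352*b^2 + 25.4232*b + 6.992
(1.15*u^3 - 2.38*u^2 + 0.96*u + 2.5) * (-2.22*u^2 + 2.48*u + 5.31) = -2.553*u^5 + 8.1356*u^4 - 1.9271*u^3 - 15.807*u^2 + 11.2976*u + 13.275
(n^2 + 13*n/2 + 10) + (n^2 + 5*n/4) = 2*n^2 + 31*n/4 + 10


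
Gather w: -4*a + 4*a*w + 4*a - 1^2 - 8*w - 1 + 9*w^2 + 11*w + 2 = 9*w^2 + w*(4*a + 3)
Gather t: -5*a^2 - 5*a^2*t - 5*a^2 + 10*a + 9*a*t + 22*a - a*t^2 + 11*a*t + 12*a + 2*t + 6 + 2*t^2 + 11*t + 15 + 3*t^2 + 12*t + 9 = -10*a^2 + 44*a + t^2*(5 - a) + t*(-5*a^2 + 20*a + 25) + 30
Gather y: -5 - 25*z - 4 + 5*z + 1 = -20*z - 8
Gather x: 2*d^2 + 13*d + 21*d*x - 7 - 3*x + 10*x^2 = 2*d^2 + 13*d + 10*x^2 + x*(21*d - 3) - 7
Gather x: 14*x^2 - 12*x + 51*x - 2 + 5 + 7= 14*x^2 + 39*x + 10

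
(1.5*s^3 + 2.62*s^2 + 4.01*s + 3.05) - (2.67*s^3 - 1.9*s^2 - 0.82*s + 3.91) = -1.17*s^3 + 4.52*s^2 + 4.83*s - 0.86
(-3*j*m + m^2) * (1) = -3*j*m + m^2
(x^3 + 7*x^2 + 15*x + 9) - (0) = x^3 + 7*x^2 + 15*x + 9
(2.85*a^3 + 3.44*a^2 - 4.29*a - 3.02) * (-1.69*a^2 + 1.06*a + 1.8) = -4.8165*a^5 - 2.7926*a^4 + 16.0265*a^3 + 6.7484*a^2 - 10.9232*a - 5.436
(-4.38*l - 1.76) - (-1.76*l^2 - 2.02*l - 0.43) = 1.76*l^2 - 2.36*l - 1.33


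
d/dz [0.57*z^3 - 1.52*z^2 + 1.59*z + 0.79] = 1.71*z^2 - 3.04*z + 1.59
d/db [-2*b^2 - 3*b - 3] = -4*b - 3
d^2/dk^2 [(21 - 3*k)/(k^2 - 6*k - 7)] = -6/(k^3 + 3*k^2 + 3*k + 1)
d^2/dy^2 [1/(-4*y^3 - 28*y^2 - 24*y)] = (y*(3*y + 7)*(y^2 + 7*y + 6) - (3*y^2 + 14*y + 6)^2)/(2*y^3*(y^2 + 7*y + 6)^3)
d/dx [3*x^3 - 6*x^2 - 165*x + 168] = 9*x^2 - 12*x - 165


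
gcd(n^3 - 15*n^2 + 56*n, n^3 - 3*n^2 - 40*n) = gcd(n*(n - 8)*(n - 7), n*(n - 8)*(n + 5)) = n^2 - 8*n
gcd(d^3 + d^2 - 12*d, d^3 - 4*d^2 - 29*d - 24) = 1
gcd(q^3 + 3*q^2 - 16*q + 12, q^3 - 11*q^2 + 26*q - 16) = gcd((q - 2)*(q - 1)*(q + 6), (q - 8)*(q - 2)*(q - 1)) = q^2 - 3*q + 2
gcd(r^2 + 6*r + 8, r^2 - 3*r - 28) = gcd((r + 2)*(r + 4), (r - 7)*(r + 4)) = r + 4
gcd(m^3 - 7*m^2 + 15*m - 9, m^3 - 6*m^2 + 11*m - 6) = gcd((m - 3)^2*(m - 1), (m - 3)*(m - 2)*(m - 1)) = m^2 - 4*m + 3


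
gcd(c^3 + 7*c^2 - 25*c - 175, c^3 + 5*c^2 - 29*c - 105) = c^2 + 2*c - 35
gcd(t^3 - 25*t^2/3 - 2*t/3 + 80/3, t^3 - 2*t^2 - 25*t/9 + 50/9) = t^2 - t/3 - 10/3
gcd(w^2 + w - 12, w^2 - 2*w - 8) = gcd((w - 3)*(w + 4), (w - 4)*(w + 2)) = 1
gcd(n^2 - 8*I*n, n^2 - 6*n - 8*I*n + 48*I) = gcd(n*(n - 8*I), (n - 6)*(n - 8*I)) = n - 8*I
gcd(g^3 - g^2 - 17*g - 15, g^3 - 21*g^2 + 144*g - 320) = g - 5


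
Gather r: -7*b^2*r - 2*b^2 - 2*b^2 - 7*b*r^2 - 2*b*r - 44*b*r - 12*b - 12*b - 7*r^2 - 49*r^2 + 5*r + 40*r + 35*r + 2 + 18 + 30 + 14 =-4*b^2 - 24*b + r^2*(-7*b - 56) + r*(-7*b^2 - 46*b + 80) + 64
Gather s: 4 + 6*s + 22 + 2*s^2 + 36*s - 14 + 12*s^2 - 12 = 14*s^2 + 42*s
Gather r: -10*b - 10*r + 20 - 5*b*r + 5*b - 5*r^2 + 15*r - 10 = -5*b - 5*r^2 + r*(5 - 5*b) + 10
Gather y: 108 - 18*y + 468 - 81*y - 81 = 495 - 99*y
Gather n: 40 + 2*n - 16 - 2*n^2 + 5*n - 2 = -2*n^2 + 7*n + 22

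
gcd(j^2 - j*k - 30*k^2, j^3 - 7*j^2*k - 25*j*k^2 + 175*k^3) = j + 5*k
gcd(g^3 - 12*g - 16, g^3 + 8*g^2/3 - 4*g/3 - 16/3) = g^2 + 4*g + 4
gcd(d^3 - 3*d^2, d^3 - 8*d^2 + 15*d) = d^2 - 3*d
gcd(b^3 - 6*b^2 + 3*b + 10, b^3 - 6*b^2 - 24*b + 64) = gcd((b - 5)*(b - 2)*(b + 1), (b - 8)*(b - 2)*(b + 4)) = b - 2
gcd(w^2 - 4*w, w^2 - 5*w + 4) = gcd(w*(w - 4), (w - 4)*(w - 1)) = w - 4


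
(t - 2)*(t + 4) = t^2 + 2*t - 8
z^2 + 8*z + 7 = (z + 1)*(z + 7)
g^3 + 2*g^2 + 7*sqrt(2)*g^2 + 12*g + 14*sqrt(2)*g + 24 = (g + 2)*(g + sqrt(2))*(g + 6*sqrt(2))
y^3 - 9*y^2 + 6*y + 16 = (y - 8)*(y - 2)*(y + 1)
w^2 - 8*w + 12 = (w - 6)*(w - 2)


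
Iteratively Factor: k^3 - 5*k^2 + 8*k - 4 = (k - 2)*(k^2 - 3*k + 2) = (k - 2)*(k - 1)*(k - 2)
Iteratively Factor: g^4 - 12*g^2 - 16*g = (g)*(g^3 - 12*g - 16) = g*(g - 4)*(g^2 + 4*g + 4) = g*(g - 4)*(g + 2)*(g + 2)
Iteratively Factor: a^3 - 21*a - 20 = (a - 5)*(a^2 + 5*a + 4) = (a - 5)*(a + 4)*(a + 1)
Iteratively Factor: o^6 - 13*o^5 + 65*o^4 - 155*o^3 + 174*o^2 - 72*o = (o - 1)*(o^5 - 12*o^4 + 53*o^3 - 102*o^2 + 72*o) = (o - 2)*(o - 1)*(o^4 - 10*o^3 + 33*o^2 - 36*o) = (o - 3)*(o - 2)*(o - 1)*(o^3 - 7*o^2 + 12*o) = o*(o - 3)*(o - 2)*(o - 1)*(o^2 - 7*o + 12) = o*(o - 4)*(o - 3)*(o - 2)*(o - 1)*(o - 3)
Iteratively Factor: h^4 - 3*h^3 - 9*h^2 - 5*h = (h)*(h^3 - 3*h^2 - 9*h - 5) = h*(h - 5)*(h^2 + 2*h + 1) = h*(h - 5)*(h + 1)*(h + 1)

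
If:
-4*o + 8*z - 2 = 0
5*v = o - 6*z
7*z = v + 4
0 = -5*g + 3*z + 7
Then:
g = 17/10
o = 1/2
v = -1/2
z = 1/2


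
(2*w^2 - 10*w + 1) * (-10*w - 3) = -20*w^3 + 94*w^2 + 20*w - 3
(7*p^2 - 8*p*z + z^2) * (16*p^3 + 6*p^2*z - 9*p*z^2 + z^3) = 112*p^5 - 86*p^4*z - 95*p^3*z^2 + 85*p^2*z^3 - 17*p*z^4 + z^5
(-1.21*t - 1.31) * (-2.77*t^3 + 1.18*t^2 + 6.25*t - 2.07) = 3.3517*t^4 + 2.2009*t^3 - 9.1083*t^2 - 5.6828*t + 2.7117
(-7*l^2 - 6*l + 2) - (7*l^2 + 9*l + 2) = -14*l^2 - 15*l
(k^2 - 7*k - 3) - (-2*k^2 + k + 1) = 3*k^2 - 8*k - 4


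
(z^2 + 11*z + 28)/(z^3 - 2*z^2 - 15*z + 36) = (z + 7)/(z^2 - 6*z + 9)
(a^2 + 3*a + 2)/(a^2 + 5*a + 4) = (a + 2)/(a + 4)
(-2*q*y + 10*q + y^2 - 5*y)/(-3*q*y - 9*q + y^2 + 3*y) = (2*q*y - 10*q - y^2 + 5*y)/(3*q*y + 9*q - y^2 - 3*y)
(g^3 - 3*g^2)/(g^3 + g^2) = (g - 3)/(g + 1)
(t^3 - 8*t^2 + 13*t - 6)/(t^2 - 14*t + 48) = (t^2 - 2*t + 1)/(t - 8)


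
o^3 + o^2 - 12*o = o*(o - 3)*(o + 4)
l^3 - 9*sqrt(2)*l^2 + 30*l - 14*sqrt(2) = (l - 7*sqrt(2))*(l - sqrt(2))^2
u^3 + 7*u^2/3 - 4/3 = (u - 2/3)*(u + 1)*(u + 2)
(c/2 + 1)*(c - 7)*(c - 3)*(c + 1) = c^4/2 - 7*c^3/2 - 7*c^2/2 + 43*c/2 + 21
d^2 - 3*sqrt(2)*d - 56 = (d - 7*sqrt(2))*(d + 4*sqrt(2))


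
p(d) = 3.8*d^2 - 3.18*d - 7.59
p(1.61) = -2.86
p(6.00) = 110.13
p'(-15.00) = -117.18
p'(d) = 7.6*d - 3.18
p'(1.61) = 9.06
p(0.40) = -8.25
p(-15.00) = 895.11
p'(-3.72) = -31.45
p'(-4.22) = -35.25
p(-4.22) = 73.50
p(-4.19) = 72.45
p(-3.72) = 56.83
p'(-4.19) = -35.02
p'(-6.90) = -55.62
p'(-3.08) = -26.59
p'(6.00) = 42.42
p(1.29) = -5.37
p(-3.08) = 38.25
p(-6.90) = 195.27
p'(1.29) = 6.62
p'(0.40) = -0.14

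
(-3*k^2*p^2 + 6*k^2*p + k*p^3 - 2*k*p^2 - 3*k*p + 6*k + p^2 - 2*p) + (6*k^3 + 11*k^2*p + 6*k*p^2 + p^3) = 6*k^3 - 3*k^2*p^2 + 17*k^2*p + k*p^3 + 4*k*p^2 - 3*k*p + 6*k + p^3 + p^2 - 2*p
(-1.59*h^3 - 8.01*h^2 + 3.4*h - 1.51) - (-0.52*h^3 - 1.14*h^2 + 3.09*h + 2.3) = -1.07*h^3 - 6.87*h^2 + 0.31*h - 3.81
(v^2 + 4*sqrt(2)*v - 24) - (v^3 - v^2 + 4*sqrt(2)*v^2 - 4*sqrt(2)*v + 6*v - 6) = -v^3 - 4*sqrt(2)*v^2 + 2*v^2 - 6*v + 8*sqrt(2)*v - 18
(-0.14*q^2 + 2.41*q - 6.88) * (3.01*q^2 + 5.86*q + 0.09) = -0.4214*q^4 + 6.4337*q^3 - 6.59879999999999*q^2 - 40.0999*q - 0.6192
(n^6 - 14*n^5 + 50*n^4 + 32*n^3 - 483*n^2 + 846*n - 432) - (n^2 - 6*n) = n^6 - 14*n^5 + 50*n^4 + 32*n^3 - 484*n^2 + 852*n - 432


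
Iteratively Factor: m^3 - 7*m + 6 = (m - 2)*(m^2 + 2*m - 3) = (m - 2)*(m - 1)*(m + 3)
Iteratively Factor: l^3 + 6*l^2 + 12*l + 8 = (l + 2)*(l^2 + 4*l + 4) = (l + 2)^2*(l + 2)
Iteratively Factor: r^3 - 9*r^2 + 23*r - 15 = (r - 5)*(r^2 - 4*r + 3) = (r - 5)*(r - 3)*(r - 1)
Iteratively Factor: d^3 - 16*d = (d)*(d^2 - 16) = d*(d + 4)*(d - 4)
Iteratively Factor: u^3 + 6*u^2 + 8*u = (u)*(u^2 + 6*u + 8) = u*(u + 2)*(u + 4)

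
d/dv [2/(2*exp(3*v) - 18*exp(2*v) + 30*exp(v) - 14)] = 3*(-exp(2*v) + 6*exp(v) - 5)*exp(v)/(exp(3*v) - 9*exp(2*v) + 15*exp(v) - 7)^2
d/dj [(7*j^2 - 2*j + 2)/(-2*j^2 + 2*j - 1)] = 2*(5*j^2 - 3*j - 1)/(4*j^4 - 8*j^3 + 8*j^2 - 4*j + 1)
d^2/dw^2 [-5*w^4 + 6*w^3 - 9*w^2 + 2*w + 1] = -60*w^2 + 36*w - 18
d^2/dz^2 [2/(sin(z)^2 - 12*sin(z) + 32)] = 4*(-2*sin(z)^4 + 18*sin(z)^3 - 5*sin(z)^2 - 228*sin(z) + 112)/(sin(z)^2 - 12*sin(z) + 32)^3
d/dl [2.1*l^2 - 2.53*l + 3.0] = 4.2*l - 2.53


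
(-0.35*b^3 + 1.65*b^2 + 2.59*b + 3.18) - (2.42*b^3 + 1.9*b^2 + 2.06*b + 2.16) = -2.77*b^3 - 0.25*b^2 + 0.53*b + 1.02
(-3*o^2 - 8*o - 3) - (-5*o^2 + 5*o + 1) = 2*o^2 - 13*o - 4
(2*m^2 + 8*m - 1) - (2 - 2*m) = 2*m^2 + 10*m - 3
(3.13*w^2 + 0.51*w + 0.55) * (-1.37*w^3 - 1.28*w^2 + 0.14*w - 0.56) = -4.2881*w^5 - 4.7051*w^4 - 0.9681*w^3 - 2.3854*w^2 - 0.2086*w - 0.308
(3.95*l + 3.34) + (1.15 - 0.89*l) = 3.06*l + 4.49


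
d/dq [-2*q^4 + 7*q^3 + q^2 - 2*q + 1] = -8*q^3 + 21*q^2 + 2*q - 2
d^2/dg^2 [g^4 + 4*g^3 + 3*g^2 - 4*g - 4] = 12*g^2 + 24*g + 6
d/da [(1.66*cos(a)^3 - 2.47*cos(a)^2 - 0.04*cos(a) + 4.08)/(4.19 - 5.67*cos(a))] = (18.8244*cos(a)^3 - 34.8711*cos(a)^2 + 20.6986*cos(a) - 22.966)*sin(a)/(32.1489*cos(a)^2 - 47.5146*cos(a) + 17.5561)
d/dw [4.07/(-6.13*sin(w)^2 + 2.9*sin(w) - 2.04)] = (49.8982*sin(w) - 11.803)*cos(w)/(6.13*sin(w)^2 - 2.9*sin(w) + 2.04)^2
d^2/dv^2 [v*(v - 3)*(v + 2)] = 6*v - 2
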